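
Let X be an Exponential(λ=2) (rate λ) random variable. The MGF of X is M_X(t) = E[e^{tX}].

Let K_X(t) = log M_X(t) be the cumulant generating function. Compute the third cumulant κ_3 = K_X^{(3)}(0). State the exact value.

κ_3 = d^3K/dt^3 |_{t=0} = 1/4

M_X(t) = 2/(2 - t)
K_X(t) = log M_X(t) = -log(2 - t) + log(2)
dK/dt = -1/(t - 2)
d^2K/dt^2 = 1/(t^2 - 4*t + 4)
d^3K/dt^3 = -2/(t^3 - 6*t^2 + 12*t - 8)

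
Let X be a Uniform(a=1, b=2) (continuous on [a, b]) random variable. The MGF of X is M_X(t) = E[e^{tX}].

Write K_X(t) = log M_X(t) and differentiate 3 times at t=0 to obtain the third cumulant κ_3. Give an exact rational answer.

M_X(t) = (e^(2*t) - e^(t))/t
K_X(t) = log M_X(t) = -log(t) + log(e^(2*t) - e^(t))
dK/dt = (2*t*e^(t) - t - e^(t) + 1)/(t*e^(t) - t)
d^2K/dt^2 = (-t^2*e^(t) + e^(2*t) - 2*e^(t) + 1)/(t^2*e^(2*t) - 2*t^2*e^(t) + t^2)
d^3K/dt^3 = (t^3*e^(2*t) + t^3*e^(t) - 2*e^(3*t) + 6*e^(2*t) - 6*e^(t) + 2)/(t^3*e^(3*t) - 3*t^3*e^(2*t) + 3*t^3*e^(t) - t^3)

κ_3 = d^3K/dt^3 |_{t=0} = 0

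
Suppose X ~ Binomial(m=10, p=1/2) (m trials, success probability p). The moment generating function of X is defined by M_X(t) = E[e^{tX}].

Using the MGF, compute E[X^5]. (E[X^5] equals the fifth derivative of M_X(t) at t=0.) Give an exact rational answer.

M_X(t) = (e^(t)/2 + 1/2)^10

E[X^5] = M^(5)(0) = 13375/2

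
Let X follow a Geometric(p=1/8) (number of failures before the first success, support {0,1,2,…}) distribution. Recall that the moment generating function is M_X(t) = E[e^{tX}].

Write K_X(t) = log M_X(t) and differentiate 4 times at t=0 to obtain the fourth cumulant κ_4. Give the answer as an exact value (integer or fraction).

M_X(t) = 1/(8*(1 - 7*e^(t)/8))
K_X(t) = log M_X(t) = -log(1 - 7*e^(t)/8) - 3*log(2)
K^(4)(t) = (2744*e^(3*t) + 12544*e^(2*t) + 3584*e^(t))/(2401*e^(4*t) - 10976*e^(3*t) + 18816*e^(2*t) - 14336*e^(t) + 4096)

κ_4 = K^(4)(0) = 18872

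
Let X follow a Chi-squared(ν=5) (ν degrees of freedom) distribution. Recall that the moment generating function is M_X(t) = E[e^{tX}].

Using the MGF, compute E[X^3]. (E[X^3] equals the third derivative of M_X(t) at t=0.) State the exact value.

M_X(t) = (1 - 2*t)^(-5/2)
dM/dt = -5/(8*t^3*√(1 - 2*t) - 12*t^2*√(1 - 2*t) + 6*t*√(1 - 2*t) - √(1 - 2*t))
d^2M/dt^2 = 35/(16*t^4*√(1 - 2*t) - 32*t^3*√(1 - 2*t) + 24*t^2*√(1 - 2*t) - 8*t*√(1 - 2*t) + √(1 - 2*t))
d^3M/dt^3 = -315/(32*t^5*√(1 - 2*t) - 80*t^4*√(1 - 2*t) + 80*t^3*√(1 - 2*t) - 40*t^2*√(1 - 2*t) + 10*t*√(1 - 2*t) - √(1 - 2*t))

E[X^3] = d^3M/dt^3 |_{t=0} = 315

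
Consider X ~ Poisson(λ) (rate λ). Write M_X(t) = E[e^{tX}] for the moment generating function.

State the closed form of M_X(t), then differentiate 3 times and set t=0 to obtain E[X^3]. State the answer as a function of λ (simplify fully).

M_X(t) = e^(λ*(e^(t) - 1))
M^(3)(t) = (λ^3*e^(3*t)*e^(λ*e^(t)) + 3*λ^2*e^(2*t)*e^(λ*e^(t)) + λ*e^(t)*e^(λ*e^(t)))*e^(-λ)

E[X^3] = M^(3)(0) = λ*(λ^2 + 3*λ + 1)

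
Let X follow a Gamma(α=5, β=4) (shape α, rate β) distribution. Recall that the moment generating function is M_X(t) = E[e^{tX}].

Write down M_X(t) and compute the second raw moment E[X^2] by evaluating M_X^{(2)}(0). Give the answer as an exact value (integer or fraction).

E[X^2] = D^2[M](0) = 15/8

M_X(t) = 1024/(4 - t)^5
D^2[M](t) = -30720/(t^7 - 28*t^6 + 336*t^5 - 2240*t^4 + 8960*t^3 - 21504*t^2 + 28672*t - 16384)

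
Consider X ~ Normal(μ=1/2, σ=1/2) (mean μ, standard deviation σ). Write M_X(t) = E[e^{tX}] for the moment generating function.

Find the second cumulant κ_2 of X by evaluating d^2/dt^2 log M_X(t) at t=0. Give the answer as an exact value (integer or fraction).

κ_2 = d^2K/dt^2 |_{t=0} = 1/4

M_X(t) = e^(t^2/8 + t/2)
K_X(t) = log M_X(t) = t^2/8 + t/2
dK/dt = t/4 + 1/2
d^2K/dt^2 = 1/4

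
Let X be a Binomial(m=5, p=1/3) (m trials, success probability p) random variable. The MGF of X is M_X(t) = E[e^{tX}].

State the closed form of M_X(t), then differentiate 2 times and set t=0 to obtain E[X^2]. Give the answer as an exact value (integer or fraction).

M_X(t) = (e^(t)/3 + 2/3)^5
M^(2)(t) = 25*e^(5*t)/243 + 160*e^(4*t)/243 + 40*e^(3*t)/27 + 320*e^(2*t)/243 + 80*e^(t)/243

E[X^2] = M^(2)(0) = 35/9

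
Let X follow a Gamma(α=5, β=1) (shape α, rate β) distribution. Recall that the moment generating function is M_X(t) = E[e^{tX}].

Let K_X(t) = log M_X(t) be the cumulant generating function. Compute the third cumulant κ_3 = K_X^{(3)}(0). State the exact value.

M_X(t) = (1 - t)^(-5)
K_X(t) = log M_X(t) = -5*log(1 - t)
K^(3)(t) = -10/(t^3 - 3*t^2 + 3*t - 1)

κ_3 = K^(3)(0) = 10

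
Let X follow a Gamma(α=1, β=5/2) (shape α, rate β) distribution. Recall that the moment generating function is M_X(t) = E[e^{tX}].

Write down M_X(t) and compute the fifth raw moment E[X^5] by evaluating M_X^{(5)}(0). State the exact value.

E[X^5] = d^5M/dt^5 |_{t=0} = 768/625

M_X(t) = 5/(2*(5/2 - t))
dM/dt = 10/(4*t^2 - 20*t + 25)
d^2M/dt^2 = -40/(8*t^3 - 60*t^2 + 150*t - 125)
d^3M/dt^3 = 240/(16*t^4 - 160*t^3 + 600*t^2 - 1000*t + 625)
d^4M/dt^4 = -1920/(32*t^5 - 400*t^4 + 2000*t^3 - 5000*t^2 + 6250*t - 3125)
d^5M/dt^5 = 19200/(64*t^6 - 960*t^5 + 6000*t^4 - 20000*t^3 + 37500*t^2 - 37500*t + 15625)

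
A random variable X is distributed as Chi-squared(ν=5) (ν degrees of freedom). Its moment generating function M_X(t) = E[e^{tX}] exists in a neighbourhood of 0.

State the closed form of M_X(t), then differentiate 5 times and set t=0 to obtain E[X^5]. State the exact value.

E[X^5] = d^5M/dt^5 |_{t=0} = 45045

M_X(t) = (1 - 2*t)^(-5/2)
dM/dt = -5/(8*t^3*√(1 - 2*t) - 12*t^2*√(1 - 2*t) + 6*t*√(1 - 2*t) - √(1 - 2*t))
d^2M/dt^2 = 35/(16*t^4*√(1 - 2*t) - 32*t^3*√(1 - 2*t) + 24*t^2*√(1 - 2*t) - 8*t*√(1 - 2*t) + √(1 - 2*t))
d^3M/dt^3 = -315/(32*t^5*√(1 - 2*t) - 80*t^4*√(1 - 2*t) + 80*t^3*√(1 - 2*t) - 40*t^2*√(1 - 2*t) + 10*t*√(1 - 2*t) - √(1 - 2*t))
d^4M/dt^4 = 3465/(64*t^6*√(1 - 2*t) - 192*t^5*√(1 - 2*t) + 240*t^4*√(1 - 2*t) - 160*t^3*√(1 - 2*t) + 60*t^2*√(1 - 2*t) - 12*t*√(1 - 2*t) + √(1 - 2*t))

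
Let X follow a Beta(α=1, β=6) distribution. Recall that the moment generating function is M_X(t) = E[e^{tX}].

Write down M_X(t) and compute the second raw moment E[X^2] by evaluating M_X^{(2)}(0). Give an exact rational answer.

M_X(t) = ₁F₁(1; 7; t)
D^2[M](t) = ₁F₁(3; 9; t)/28

E[X^2] = D^2[M](0) = 1/28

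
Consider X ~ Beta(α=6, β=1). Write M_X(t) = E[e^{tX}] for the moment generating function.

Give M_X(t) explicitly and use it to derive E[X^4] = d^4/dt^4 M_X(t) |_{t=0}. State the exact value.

E[X^4] = d^4M/dt^4 |_{t=0} = 3/5

M_X(t) = ₁F₁(6; 7; t)
dM/dt = 6*₁F₁(7; 8; t)/7
d^2M/dt^2 = 3*₁F₁(8; 9; t)/4
d^3M/dt^3 = 2*₁F₁(9; 10; t)/3
d^4M/dt^4 = 3*₁F₁(10; 11; t)/5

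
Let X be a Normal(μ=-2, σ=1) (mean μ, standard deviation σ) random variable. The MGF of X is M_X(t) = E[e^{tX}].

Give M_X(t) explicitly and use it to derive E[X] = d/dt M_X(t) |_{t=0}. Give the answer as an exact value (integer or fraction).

E[X] = M′(0) = -2

M_X(t) = e^(t^2/2 - 2*t)
M′(t) = t*e^(-2*t)*e^(t^2/2) - 2*e^(-2*t)*e^(t^2/2)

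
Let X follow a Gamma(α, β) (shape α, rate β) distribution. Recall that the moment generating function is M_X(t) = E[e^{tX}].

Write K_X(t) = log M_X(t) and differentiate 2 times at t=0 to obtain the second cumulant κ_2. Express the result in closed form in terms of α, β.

M_X(t) = (β/(β - t))^α
K_X(t) = log M_X(t) = α*(log(β) - log(β - t))
K^(2)(t) = α/(β^2 - 2*β*t + t^2)

κ_2 = K^(2)(0) = α/β^2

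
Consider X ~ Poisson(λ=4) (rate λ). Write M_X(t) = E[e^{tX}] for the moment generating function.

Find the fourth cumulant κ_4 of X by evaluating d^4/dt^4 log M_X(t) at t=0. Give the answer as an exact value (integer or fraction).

M_X(t) = e^(4*e^(t) - 4)
K_X(t) = log M_X(t) = 4*e^(t) - 4
K′(t) = 4*e^(t)
K′′(t) = 4*e^(t)
K′′′(t) = 4*e^(t)
K′′′′(t) = 4*e^(t)

κ_4 = K′′′′(0) = 4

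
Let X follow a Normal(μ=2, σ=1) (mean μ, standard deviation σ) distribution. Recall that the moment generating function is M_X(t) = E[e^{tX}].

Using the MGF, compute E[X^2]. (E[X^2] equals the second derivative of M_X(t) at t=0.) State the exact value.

M_X(t) = e^(t^2/2 + 2*t)
D^2[M](t) = t^2*e^(2*t)*e^(t^2/2) + 4*t*e^(2*t)*e^(t^2/2) + 5*e^(2*t)*e^(t^2/2)

E[X^2] = D^2[M](0) = 5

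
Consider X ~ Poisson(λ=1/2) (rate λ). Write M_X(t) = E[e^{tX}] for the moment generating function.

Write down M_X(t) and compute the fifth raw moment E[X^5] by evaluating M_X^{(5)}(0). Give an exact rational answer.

M_X(t) = e^(e^(t)/2 - 1/2)
D^5[M](t) = (e^(5*t)*e^(e^(t)/2) + 20*e^(4*t)*e^(e^(t)/2) + 100*e^(3*t)*e^(e^(t)/2) + 120*e^(2*t)*e^(e^(t)/2) + 16*e^(t)*e^(e^(t)/2))*e^(-1/2)/32

E[X^5] = D^5[M](0) = 257/32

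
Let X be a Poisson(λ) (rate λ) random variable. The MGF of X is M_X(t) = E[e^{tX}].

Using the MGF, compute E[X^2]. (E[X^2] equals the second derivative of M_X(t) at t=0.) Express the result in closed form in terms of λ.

M_X(t) = e^(λ*(e^(t) - 1))
D^2[M](t) = (λ^2*e^(2*t)*e^(λ*e^(t)) + λ*e^(t)*e^(λ*e^(t)))*e^(-λ)

E[X^2] = D^2[M](0) = λ*(λ + 1)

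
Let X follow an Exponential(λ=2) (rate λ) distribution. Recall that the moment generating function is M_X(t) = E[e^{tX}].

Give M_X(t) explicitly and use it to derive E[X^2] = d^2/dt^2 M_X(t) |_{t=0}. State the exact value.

M_X(t) = 2/(2 - t)
M′(t) = 2/(t^2 - 4*t + 4)
M′′(t) = -4/(t^3 - 6*t^2 + 12*t - 8)

E[X^2] = M′′(0) = 1/2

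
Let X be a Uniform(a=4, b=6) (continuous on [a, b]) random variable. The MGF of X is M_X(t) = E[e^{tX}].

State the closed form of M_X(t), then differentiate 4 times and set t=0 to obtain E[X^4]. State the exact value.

M_X(t) = (e^(6*t) - e^(4*t))/(2*t)
dM/dt = (6*t*e^(6*t) - 4*t*e^(4*t) - e^(6*t) + e^(4*t))/(2*t^2)
d^2M/dt^2 = (18*t^2*e^(6*t) - 8*t^2*e^(4*t) - 6*t*e^(6*t) + 4*t*e^(4*t) + e^(6*t) - e^(4*t))/t^3
d^3M/dt^3 = (108*t^3*e^(6*t) - 32*t^3*e^(4*t) - 54*t^2*e^(6*t) + 24*t^2*e^(4*t) + 18*t*e^(6*t) - 12*t*e^(4*t) - 3*e^(6*t) + 3*e^(4*t))/t^4

E[X^4] = d^4M/dt^4 |_{t=0} = 3376/5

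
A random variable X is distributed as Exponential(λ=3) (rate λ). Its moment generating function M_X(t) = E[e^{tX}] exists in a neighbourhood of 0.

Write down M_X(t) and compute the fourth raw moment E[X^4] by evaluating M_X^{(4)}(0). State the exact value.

M_X(t) = 3/(3 - t)
M′(t) = 3/(t^2 - 6*t + 9)
M′′(t) = -6/(t^3 - 9*t^2 + 27*t - 27)
M′′′(t) = 18/(t^4 - 12*t^3 + 54*t^2 - 108*t + 81)
M′′′′(t) = -72/(t^5 - 15*t^4 + 90*t^3 - 270*t^2 + 405*t - 243)

E[X^4] = M′′′′(0) = 8/27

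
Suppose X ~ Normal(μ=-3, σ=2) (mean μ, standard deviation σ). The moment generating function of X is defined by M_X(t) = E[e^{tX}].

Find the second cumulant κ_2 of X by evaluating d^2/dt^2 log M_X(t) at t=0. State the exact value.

κ_2 = K′′(0) = 4

M_X(t) = e^(2*t^2 - 3*t)
K_X(t) = log M_X(t) = 2*t^2 - 3*t
K′(t) = 4*t - 3
K′′(t) = 4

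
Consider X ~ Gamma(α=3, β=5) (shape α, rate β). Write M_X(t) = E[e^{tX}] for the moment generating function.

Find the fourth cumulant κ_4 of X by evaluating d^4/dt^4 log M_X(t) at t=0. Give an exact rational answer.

κ_4 = D^4[K](0) = 18/625

M_X(t) = 125/(5 - t)^3
K_X(t) = log M_X(t) = -3*log(5 - t) + 3*log(5)
D^4[K](t) = 18/(t^4 - 20*t^3 + 150*t^2 - 500*t + 625)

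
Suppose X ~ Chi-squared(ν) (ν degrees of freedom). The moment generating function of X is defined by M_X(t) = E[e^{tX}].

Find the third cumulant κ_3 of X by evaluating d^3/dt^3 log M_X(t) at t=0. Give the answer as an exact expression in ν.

κ_3 = D^3[K](0) = 8*ν

M_X(t) = (1 - 2*t)^(-ν/2)
K_X(t) = log M_X(t) = -ν*log(1 - 2*t)/2
D^3[K](t) = -8*ν/(8*t^3 - 12*t^2 + 6*t - 1)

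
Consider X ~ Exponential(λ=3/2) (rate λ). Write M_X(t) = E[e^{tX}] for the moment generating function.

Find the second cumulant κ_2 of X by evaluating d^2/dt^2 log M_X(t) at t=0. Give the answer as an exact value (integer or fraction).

M_X(t) = 3/(2*(3/2 - t))
K_X(t) = log M_X(t) = -log(3/2 - t) - log(2) + log(3)
K^(2)(t) = 4/(4*t^2 - 12*t + 9)

κ_2 = K^(2)(0) = 4/9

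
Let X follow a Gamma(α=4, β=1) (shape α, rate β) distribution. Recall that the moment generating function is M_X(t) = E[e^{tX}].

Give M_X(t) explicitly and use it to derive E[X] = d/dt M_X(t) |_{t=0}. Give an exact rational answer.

E[X] = dM/dt |_{t=0} = 4

M_X(t) = (1 - t)^(-4)
dM/dt = -4/(t^5 - 5*t^4 + 10*t^3 - 10*t^2 + 5*t - 1)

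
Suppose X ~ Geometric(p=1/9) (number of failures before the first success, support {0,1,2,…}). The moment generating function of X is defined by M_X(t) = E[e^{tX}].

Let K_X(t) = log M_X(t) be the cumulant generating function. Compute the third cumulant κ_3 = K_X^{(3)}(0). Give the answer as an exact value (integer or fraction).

M_X(t) = 1/(9*(1 - 8*e^(t)/9))
K_X(t) = log M_X(t) = -log(1 - 8*e^(t)/9) - 2*log(3)
dK/dt = -8*e^(t)/(8*e^(t) - 9)
d^2K/dt^2 = 72*e^(t)/(64*e^(2*t) - 144*e^(t) + 81)
d^3K/dt^3 = (-576*e^(2*t) - 648*e^(t))/(512*e^(3*t) - 1728*e^(2*t) + 1944*e^(t) - 729)

κ_3 = d^3K/dt^3 |_{t=0} = 1224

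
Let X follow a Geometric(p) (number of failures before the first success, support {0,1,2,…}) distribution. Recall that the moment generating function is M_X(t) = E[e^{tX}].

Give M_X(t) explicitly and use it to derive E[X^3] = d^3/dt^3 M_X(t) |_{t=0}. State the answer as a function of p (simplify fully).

M_X(t) = p/(-(1 - p)*e^(t) + 1)

E[X^3] = M^(3)(0) = -1 + 7/p - 12/p^2 + 6/p^3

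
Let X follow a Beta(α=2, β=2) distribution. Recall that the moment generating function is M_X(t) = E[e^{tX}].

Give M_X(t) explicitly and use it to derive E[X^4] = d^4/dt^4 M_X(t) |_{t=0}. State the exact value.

E[X^4] = M^(4)(0) = 1/7

M_X(t) = ₁F₁(2; 4; t)
M^(4)(t) = ₁F₁(6; 8; t)/7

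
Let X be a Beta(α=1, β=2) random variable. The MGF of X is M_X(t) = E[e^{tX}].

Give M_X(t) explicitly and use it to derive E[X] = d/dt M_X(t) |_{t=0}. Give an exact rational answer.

E[X] = M′(0) = 1/3

M_X(t) = ₁F₁(1; 3; t)
M′(t) = ₁F₁(2; 4; t)/3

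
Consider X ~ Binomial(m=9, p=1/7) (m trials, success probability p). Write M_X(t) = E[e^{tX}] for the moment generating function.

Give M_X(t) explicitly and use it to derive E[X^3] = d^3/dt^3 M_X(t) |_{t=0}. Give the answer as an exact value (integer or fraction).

M_X(t) = (e^(t)/7 + 6/7)^9

E[X^3] = D^3[M](0) = 351/49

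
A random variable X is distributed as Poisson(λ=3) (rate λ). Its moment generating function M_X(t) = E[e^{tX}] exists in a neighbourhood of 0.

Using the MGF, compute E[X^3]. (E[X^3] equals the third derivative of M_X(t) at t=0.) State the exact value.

E[X^3] = D^3[M](0) = 57

M_X(t) = e^(3*e^(t) - 3)
D^3[M](t) = (27*e^(3*t)*e^(3*e^(t)) + 27*e^(2*t)*e^(3*e^(t)) + 3*e^(t)*e^(3*e^(t)))*e^(-3)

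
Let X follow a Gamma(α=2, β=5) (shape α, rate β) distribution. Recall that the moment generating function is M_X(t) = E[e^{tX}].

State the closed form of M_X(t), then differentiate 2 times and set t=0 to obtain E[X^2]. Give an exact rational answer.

M_X(t) = 25/(5 - t)^2
M^(2)(t) = 150/(t^4 - 20*t^3 + 150*t^2 - 500*t + 625)

E[X^2] = M^(2)(0) = 6/25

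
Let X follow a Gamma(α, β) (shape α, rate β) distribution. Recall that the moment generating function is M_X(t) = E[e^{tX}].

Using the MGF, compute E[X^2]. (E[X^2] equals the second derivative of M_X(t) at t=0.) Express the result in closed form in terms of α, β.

M_X(t) = (β/(β - t))^α
dM/dt = -α*β^α*(1/(β - t))^α/(-β + t)
d^2M/dt^2 = (α^2*β^α*(1/(β - t))^α + α*β^α*(1/(β - t))^α)/(β^2 - 2*β*t + t^2)

E[X^2] = d^2M/dt^2 |_{t=0} = α*(α + 1)/β^2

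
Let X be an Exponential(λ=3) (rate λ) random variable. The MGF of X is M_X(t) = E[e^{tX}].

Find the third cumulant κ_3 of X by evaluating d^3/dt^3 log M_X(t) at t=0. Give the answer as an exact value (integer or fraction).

κ_3 = D^3[K](0) = 2/27

M_X(t) = 3/(3 - t)
K_X(t) = log M_X(t) = -log(3 - t) + log(3)
D^3[K](t) = -2/(t^3 - 9*t^2 + 27*t - 27)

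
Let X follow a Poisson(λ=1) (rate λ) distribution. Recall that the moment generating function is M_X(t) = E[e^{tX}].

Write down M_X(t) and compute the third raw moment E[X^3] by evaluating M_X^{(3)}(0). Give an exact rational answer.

E[X^3] = D^3[M](0) = 5

M_X(t) = e^(e^(t) - 1)
D^3[M](t) = (e^(3*t)*e^(e^(t)) + 3*e^(2*t)*e^(e^(t)) + e^(t)*e^(e^(t)))*e^(-1)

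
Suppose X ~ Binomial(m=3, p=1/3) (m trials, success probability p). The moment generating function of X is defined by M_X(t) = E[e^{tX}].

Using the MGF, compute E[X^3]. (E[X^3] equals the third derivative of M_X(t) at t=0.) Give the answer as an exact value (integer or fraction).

M_X(t) = (e^(t)/3 + 2/3)^3
M^(3)(t) = e^(3*t) + 16*e^(2*t)/9 + 4*e^(t)/9

E[X^3] = M^(3)(0) = 29/9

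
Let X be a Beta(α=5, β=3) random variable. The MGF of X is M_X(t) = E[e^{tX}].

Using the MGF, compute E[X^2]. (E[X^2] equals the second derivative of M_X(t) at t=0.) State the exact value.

M_X(t) = ₁F₁(5; 8; t)
D^2[M](t) = 5*₁F₁(7; 10; t)/12

E[X^2] = D^2[M](0) = 5/12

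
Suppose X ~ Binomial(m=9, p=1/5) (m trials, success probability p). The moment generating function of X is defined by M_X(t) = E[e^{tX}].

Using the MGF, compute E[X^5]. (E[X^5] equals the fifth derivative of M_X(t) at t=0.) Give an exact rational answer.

M_X(t) = (e^(t)/5 + 4/5)^9

E[X^5] = D^5[M](0) = 124389/625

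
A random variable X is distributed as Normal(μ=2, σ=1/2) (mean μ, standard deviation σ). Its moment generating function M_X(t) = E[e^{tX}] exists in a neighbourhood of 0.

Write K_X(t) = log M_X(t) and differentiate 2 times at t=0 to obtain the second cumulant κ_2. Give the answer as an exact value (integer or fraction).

M_X(t) = e^(t^2/8 + 2*t)
K_X(t) = log M_X(t) = t^2/8 + 2*t
D^2[K](t) = 1/4

κ_2 = D^2[K](0) = 1/4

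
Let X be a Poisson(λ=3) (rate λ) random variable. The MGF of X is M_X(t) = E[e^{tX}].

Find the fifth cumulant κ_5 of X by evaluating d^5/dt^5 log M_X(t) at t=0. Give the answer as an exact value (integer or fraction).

κ_5 = K′′′′′(0) = 3

M_X(t) = e^(3*e^(t) - 3)
K_X(t) = log M_X(t) = 3*e^(t) - 3
K′(t) = 3*e^(t)
K′′(t) = 3*e^(t)
K′′′(t) = 3*e^(t)
K′′′′(t) = 3*e^(t)
K′′′′′(t) = 3*e^(t)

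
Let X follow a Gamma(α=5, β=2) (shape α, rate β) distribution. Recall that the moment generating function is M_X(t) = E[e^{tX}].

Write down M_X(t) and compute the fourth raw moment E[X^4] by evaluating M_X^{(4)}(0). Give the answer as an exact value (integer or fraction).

M_X(t) = 32/(2 - t)^5
M′(t) = 160/(t^6 - 12*t^5 + 60*t^4 - 160*t^3 + 240*t^2 - 192*t + 64)
M′′(t) = -960/(t^7 - 14*t^6 + 84*t^5 - 280*t^4 + 560*t^3 - 672*t^2 + 448*t - 128)
M′′′(t) = 6720/(t^8 - 16*t^7 + 112*t^6 - 448*t^5 + 1120*t^4 - 1792*t^3 + 1792*t^2 - 1024*t + 256)
M′′′′(t) = -53760/(t^9 - 18*t^8 + 144*t^7 - 672*t^6 + 2016*t^5 - 4032*t^4 + 5376*t^3 - 4608*t^2 + 2304*t - 512)

E[X^4] = M′′′′(0) = 105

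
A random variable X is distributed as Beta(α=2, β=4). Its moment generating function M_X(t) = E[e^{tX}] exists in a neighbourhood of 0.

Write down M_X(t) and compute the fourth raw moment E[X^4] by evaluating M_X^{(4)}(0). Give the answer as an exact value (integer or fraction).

M_X(t) = ₁F₁(2; 6; t)
M′(t) = ₁F₁(3; 7; t)/3
M′′(t) = ₁F₁(4; 8; t)/7
M′′′(t) = ₁F₁(5; 9; t)/14
M′′′′(t) = 5*₁F₁(6; 10; t)/126

E[X^4] = M′′′′(0) = 5/126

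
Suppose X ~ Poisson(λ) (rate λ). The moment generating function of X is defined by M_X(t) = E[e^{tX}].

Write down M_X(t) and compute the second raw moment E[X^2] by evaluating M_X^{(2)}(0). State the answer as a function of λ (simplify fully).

E[X^2] = d^2M/dt^2 |_{t=0} = λ*(λ + 1)

M_X(t) = e^(λ*(e^(t) - 1))
dM/dt = λ*e^(-λ)*e^(t)*e^(λ*e^(t))
d^2M/dt^2 = (λ^2*e^(2*t)*e^(λ*e^(t)) + λ*e^(t)*e^(λ*e^(t)))*e^(-λ)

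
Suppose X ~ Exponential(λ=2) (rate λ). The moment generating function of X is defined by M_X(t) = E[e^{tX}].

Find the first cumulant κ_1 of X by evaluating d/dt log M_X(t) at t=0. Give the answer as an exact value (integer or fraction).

M_X(t) = 2/(2 - t)
K_X(t) = log M_X(t) = -log(2 - t) + log(2)
D[K](t) = -1/(t - 2)

κ_1 = D[K](0) = 1/2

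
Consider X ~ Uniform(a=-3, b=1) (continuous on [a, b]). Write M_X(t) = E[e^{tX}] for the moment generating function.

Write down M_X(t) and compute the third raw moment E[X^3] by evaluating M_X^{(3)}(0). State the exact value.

M_X(t) = (e^(t) - e^(-3*t))/(4*t)
M^(3)(t) = (t^3*e^(4*t) + 27*t^3 - 3*t^2*e^(4*t) + 27*t^2 + 6*t*e^(4*t) + 18*t - 6*e^(4*t) + 6)*e^(-3*t)/(4*t^4)

E[X^3] = M^(3)(0) = -5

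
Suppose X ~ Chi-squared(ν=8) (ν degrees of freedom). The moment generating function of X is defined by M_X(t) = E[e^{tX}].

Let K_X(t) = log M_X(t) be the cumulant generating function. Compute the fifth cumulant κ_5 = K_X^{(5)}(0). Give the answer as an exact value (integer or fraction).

M_X(t) = (1 - 2*t)^(-4)
K_X(t) = log M_X(t) = -4*log(1 - 2*t)
D^5[K](t) = -3072/(32*t^5 - 80*t^4 + 80*t^3 - 40*t^2 + 10*t - 1)

κ_5 = D^5[K](0) = 3072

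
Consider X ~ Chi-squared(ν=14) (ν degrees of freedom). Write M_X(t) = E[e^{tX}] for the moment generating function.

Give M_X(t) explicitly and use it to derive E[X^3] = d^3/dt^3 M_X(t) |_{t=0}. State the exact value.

E[X^3] = M′′′(0) = 4032

M_X(t) = (1 - 2*t)^(-7)
M′(t) = 14/(256*t^8 - 1024*t^7 + 1792*t^6 - 1792*t^5 + 1120*t^4 - 448*t^3 + 112*t^2 - 16*t + 1)
M′′(t) = -224/(512*t^9 - 2304*t^8 + 4608*t^7 - 5376*t^6 + 4032*t^5 - 2016*t^4 + 672*t^3 - 144*t^2 + 18*t - 1)
M′′′(t) = 4032/(1024*t^10 - 5120*t^9 + 11520*t^8 - 15360*t^7 + 13440*t^6 - 8064*t^5 + 3360*t^4 - 960*t^3 + 180*t^2 - 20*t + 1)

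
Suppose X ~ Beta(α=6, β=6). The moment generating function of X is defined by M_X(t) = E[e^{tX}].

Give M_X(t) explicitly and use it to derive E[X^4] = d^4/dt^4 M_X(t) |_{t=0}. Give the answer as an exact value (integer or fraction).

M_X(t) = ₁F₁(6; 12; t)
D^4[M](t) = 6*₁F₁(10; 16; t)/65

E[X^4] = D^4[M](0) = 6/65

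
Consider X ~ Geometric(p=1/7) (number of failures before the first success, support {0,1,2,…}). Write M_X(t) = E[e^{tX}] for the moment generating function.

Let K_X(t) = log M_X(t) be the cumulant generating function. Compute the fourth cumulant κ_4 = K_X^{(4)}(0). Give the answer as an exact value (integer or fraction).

κ_4 = D^4[K](0) = 10626

M_X(t) = 1/(7*(1 - 6*e^(t)/7))
K_X(t) = log M_X(t) = -log(1 - 6*e^(t)/7) - log(7)
D^4[K](t) = (1512*e^(3*t) + 7056*e^(2*t) + 2058*e^(t))/(1296*e^(4*t) - 6048*e^(3*t) + 10584*e^(2*t) - 8232*e^(t) + 2401)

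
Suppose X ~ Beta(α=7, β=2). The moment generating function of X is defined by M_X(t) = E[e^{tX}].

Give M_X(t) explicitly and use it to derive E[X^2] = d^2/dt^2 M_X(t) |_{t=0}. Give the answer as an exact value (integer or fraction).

M_X(t) = ₁F₁(7; 9; t)
dM/dt = 7*₁F₁(8; 10; t)/9
d^2M/dt^2 = 28*₁F₁(9; 11; t)/45

E[X^2] = d^2M/dt^2 |_{t=0} = 28/45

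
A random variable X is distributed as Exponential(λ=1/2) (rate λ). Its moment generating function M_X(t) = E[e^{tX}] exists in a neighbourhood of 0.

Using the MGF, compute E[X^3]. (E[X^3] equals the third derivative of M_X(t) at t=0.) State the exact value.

M_X(t) = 1/(2*(1/2 - t))
M^(3)(t) = 48/(16*t^4 - 32*t^3 + 24*t^2 - 8*t + 1)

E[X^3] = M^(3)(0) = 48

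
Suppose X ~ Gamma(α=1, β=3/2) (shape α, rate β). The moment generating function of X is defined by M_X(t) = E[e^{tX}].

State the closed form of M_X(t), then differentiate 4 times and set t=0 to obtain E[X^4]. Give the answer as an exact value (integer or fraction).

E[X^4] = M′′′′(0) = 128/27

M_X(t) = 3/(2*(3/2 - t))
M′(t) = 6/(4*t^2 - 12*t + 9)
M′′(t) = -24/(8*t^3 - 36*t^2 + 54*t - 27)
M′′′(t) = 144/(16*t^4 - 96*t^3 + 216*t^2 - 216*t + 81)
M′′′′(t) = -1152/(32*t^5 - 240*t^4 + 720*t^3 - 1080*t^2 + 810*t - 243)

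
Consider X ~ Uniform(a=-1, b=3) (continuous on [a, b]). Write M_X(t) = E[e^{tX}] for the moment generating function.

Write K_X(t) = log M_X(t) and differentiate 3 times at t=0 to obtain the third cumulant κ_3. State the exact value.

M_X(t) = (e^(3*t) - e^(-t))/(4*t)
K_X(t) = log M_X(t) = -log(t) + log(e^(3*t) - e^(-t)) - 2*log(2)
dK/dt = (3*t*e^(4*t) + t - e^(4*t) + 1)/(t*e^(4*t) - t)
d^2K/dt^2 = (-16*t^2*e^(4*t) + e^(8*t) - 2*e^(4*t) + 1)/(t^2*e^(8*t) - 2*t^2*e^(4*t) + t^2)
d^3K/dt^3 = (64*t^3*e^(8*t) + 64*t^3*e^(4*t) - 2*e^(12*t) + 6*e^(8*t) - 6*e^(4*t) + 2)/(t^3*e^(12*t) - 3*t^3*e^(8*t) + 3*t^3*e^(4*t) - t^3)

κ_3 = d^3K/dt^3 |_{t=0} = 0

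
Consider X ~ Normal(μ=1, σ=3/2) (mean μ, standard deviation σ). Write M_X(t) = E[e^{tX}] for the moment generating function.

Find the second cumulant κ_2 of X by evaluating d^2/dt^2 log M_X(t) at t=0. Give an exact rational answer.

κ_2 = K′′(0) = 9/4

M_X(t) = e^(9*t^2/8 + t)
K_X(t) = log M_X(t) = 9*t^2/8 + t
K′(t) = 9*t/4 + 1
K′′(t) = 9/4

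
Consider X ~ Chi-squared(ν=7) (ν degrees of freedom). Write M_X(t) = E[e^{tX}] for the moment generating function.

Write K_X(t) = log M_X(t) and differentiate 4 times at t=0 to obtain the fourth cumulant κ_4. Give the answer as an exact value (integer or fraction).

M_X(t) = (1 - 2*t)^(-7/2)
K_X(t) = log M_X(t) = -7*log(1 - 2*t)/2
K′(t) = -7/(2*t - 1)
K′′(t) = 14/(4*t^2 - 4*t + 1)
K′′′(t) = -56/(8*t^3 - 12*t^2 + 6*t - 1)
K′′′′(t) = 336/(16*t^4 - 32*t^3 + 24*t^2 - 8*t + 1)

κ_4 = K′′′′(0) = 336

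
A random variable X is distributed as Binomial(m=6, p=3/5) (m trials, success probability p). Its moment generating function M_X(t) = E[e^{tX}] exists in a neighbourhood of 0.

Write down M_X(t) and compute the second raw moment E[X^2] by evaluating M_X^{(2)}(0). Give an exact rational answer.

M_X(t) = (3*e^(t)/5 + 2/5)^6
M′(t) = 4374*e^(6*t)/15625 + 2916*e^(5*t)/3125 + 3888*e^(4*t)/3125 + 2592*e^(3*t)/3125 + 864*e^(2*t)/3125 + 576*e^(t)/15625
M′′(t) = 26244*e^(6*t)/15625 + 2916*e^(5*t)/625 + 15552*e^(4*t)/3125 + 7776*e^(3*t)/3125 + 1728*e^(2*t)/3125 + 576*e^(t)/15625

E[X^2] = M′′(0) = 72/5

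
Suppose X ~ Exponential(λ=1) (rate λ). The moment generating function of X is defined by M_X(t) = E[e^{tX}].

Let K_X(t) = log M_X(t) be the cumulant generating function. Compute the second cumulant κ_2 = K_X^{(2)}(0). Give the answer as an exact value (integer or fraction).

κ_2 = d^2K/dt^2 |_{t=0} = 1

M_X(t) = 1/(1 - t)
K_X(t) = log M_X(t) = -log(1 - t)
dK/dt = -1/(t - 1)
d^2K/dt^2 = 1/(t^2 - 2*t + 1)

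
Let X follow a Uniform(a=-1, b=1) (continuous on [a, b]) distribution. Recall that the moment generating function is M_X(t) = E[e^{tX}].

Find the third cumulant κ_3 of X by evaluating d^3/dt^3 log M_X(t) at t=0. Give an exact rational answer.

M_X(t) = (e^(t) - e^(-t))/(2*t)
K_X(t) = log M_X(t) = -log(t) + log(e^(t) - e^(-t)) - log(2)
dK/dt = (t*e^(2*t) + t - e^(2*t) + 1)/(t*e^(2*t) - t)
d^2K/dt^2 = (-4*t^2*e^(2*t) + e^(4*t) - 2*e^(2*t) + 1)/(t^2*e^(4*t) - 2*t^2*e^(2*t) + t^2)
d^3K/dt^3 = (8*t^3*e^(4*t) + 8*t^3*e^(2*t) - 2*e^(6*t) + 6*e^(4*t) - 6*e^(2*t) + 2)/(t^3*e^(6*t) - 3*t^3*e^(4*t) + 3*t^3*e^(2*t) - t^3)

κ_3 = d^3K/dt^3 |_{t=0} = 0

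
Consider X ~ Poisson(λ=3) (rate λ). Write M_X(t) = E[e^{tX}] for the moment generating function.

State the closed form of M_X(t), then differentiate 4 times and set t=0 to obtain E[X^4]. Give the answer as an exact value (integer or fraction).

E[X^4] = M^(4)(0) = 309

M_X(t) = e^(3*e^(t) - 3)
M^(4)(t) = (81*e^(4*t)*e^(3*e^(t)) + 162*e^(3*t)*e^(3*e^(t)) + 63*e^(2*t)*e^(3*e^(t)) + 3*e^(t)*e^(3*e^(t)))*e^(-3)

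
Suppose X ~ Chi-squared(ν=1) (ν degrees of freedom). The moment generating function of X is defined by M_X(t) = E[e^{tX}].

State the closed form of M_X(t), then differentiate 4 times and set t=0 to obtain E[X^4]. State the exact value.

M_X(t) = 1/√(1 - 2*t)
M^(4)(t) = 105/(16*t^4*√(1 - 2*t) - 32*t^3*√(1 - 2*t) + 24*t^2*√(1 - 2*t) - 8*t*√(1 - 2*t) + √(1 - 2*t))

E[X^4] = M^(4)(0) = 105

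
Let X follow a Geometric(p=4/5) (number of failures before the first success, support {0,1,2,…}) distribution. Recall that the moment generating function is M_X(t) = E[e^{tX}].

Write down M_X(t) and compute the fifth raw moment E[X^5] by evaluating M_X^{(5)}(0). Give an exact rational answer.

M_X(t) = 4/(5*(1 - e^(t)/5))
D^5[M](t) = (4*e^(5*t) + 520*e^(4*t) + 6600*e^(3*t) + 13000*e^(2*t) + 2500*e^(t))/(e^(6*t) - 30*e^(5*t) + 375*e^(4*t) - 2500*e^(3*t) + 9375*e^(2*t) - 18750*e^(t) + 15625)

E[X^5] = D^5[M](0) = 707/128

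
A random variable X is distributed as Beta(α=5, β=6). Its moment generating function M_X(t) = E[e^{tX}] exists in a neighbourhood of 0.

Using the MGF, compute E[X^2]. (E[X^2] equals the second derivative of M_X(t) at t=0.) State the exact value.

M_X(t) = ₁F₁(5; 11; t)
D^2[M](t) = 5*₁F₁(7; 13; t)/22

E[X^2] = D^2[M](0) = 5/22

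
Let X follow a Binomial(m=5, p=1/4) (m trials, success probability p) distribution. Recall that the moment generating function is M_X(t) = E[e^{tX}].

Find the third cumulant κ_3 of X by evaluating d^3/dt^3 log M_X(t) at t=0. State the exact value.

κ_3 = K′′′(0) = 15/32

M_X(t) = (e^(t)/4 + 3/4)^5
K_X(t) = log M_X(t) = 5*log(e^(t)/4 + 3/4)
K′(t) = 5*e^(t)/(e^(t) + 3)
K′′(t) = 15*e^(t)/(e^(2*t) + 6*e^(t) + 9)
K′′′(t) = (-15*e^(2*t) + 45*e^(t))/(e^(3*t) + 9*e^(2*t) + 27*e^(t) + 27)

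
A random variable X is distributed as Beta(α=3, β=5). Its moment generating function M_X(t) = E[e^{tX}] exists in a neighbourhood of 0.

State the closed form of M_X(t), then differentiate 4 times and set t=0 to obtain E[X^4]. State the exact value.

M_X(t) = ₁F₁(3; 8; t)
D^4[M](t) = ₁F₁(7; 12; t)/22

E[X^4] = D^4[M](0) = 1/22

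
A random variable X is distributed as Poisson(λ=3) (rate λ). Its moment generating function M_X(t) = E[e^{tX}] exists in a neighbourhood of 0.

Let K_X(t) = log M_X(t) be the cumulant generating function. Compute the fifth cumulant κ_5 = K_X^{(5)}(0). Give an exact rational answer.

κ_5 = d^5K/dt^5 |_{t=0} = 3

M_X(t) = e^(3*e^(t) - 3)
K_X(t) = log M_X(t) = 3*e^(t) - 3
dK/dt = 3*e^(t)
d^2K/dt^2 = 3*e^(t)
d^3K/dt^3 = 3*e^(t)
d^4K/dt^4 = 3*e^(t)
d^5K/dt^5 = 3*e^(t)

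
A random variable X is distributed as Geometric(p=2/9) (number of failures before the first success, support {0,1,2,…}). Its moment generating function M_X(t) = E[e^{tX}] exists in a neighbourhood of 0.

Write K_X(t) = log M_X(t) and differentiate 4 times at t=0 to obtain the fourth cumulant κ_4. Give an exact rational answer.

M_X(t) = 2/(9*(1 - 7*e^(t)/9))
K_X(t) = log M_X(t) = -log(1 - 7*e^(t)/9) - 2*log(3) + log(2)
D^4[K](t) = (3087*e^(3*t) + 15876*e^(2*t) + 5103*e^(t))/(2401*e^(4*t) - 12348*e^(3*t) + 23814*e^(2*t) - 20412*e^(t) + 6561)

κ_4 = D^4[K](0) = 12033/8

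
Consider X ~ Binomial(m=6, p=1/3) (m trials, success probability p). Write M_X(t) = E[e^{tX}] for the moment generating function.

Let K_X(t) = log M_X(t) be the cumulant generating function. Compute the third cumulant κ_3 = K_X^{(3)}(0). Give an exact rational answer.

M_X(t) = (e^(t)/3 + 2/3)^6
K_X(t) = log M_X(t) = 6*log(e^(t)/3 + 2/3)
K^(3)(t) = (-12*e^(2*t) + 24*e^(t))/(e^(3*t) + 6*e^(2*t) + 12*e^(t) + 8)

κ_3 = K^(3)(0) = 4/9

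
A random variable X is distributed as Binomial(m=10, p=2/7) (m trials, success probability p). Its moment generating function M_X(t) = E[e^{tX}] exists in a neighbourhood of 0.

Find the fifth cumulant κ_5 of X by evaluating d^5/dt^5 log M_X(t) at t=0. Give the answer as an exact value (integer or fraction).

M_X(t) = (2*e^(t)/7 + 5/7)^10
K_X(t) = log M_X(t) = 10*log(2*e^(t)/7 + 5/7)
K^(5)(t) = (-800*e^(4*t) + 22000*e^(3*t) - 55000*e^(2*t) + 12500*e^(t))/(32*e^(5*t) + 400*e^(4*t) + 2000*e^(3*t) + 5000*e^(2*t) + 6250*e^(t) + 3125)

κ_5 = K^(5)(0) = -21300/16807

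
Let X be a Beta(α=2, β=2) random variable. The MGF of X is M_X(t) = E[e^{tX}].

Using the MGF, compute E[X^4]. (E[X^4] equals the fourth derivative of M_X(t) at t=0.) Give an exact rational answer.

E[X^4] = M′′′′(0) = 1/7

M_X(t) = ₁F₁(2; 4; t)
M′(t) = ₁F₁(3; 5; t)/2
M′′(t) = 3*₁F₁(4; 6; t)/10
M′′′(t) = ₁F₁(5; 7; t)/5
M′′′′(t) = ₁F₁(6; 8; t)/7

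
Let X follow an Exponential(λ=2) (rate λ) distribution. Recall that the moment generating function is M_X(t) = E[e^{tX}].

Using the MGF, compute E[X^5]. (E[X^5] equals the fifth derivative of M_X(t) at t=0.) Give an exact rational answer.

M_X(t) = 2/(2 - t)
dM/dt = 2/(t^2 - 4*t + 4)
d^2M/dt^2 = -4/(t^3 - 6*t^2 + 12*t - 8)
d^3M/dt^3 = 12/(t^4 - 8*t^3 + 24*t^2 - 32*t + 16)
d^4M/dt^4 = -48/(t^5 - 10*t^4 + 40*t^3 - 80*t^2 + 80*t - 32)
d^5M/dt^5 = 240/(t^6 - 12*t^5 + 60*t^4 - 160*t^3 + 240*t^2 - 192*t + 64)

E[X^5] = d^5M/dt^5 |_{t=0} = 15/4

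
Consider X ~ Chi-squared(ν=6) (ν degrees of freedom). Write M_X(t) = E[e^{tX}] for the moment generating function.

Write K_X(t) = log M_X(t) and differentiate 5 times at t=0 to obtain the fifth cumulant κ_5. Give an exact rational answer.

κ_5 = K^(5)(0) = 2304

M_X(t) = (1 - 2*t)^(-3)
K_X(t) = log M_X(t) = -3*log(1 - 2*t)
K^(5)(t) = -2304/(32*t^5 - 80*t^4 + 80*t^3 - 40*t^2 + 10*t - 1)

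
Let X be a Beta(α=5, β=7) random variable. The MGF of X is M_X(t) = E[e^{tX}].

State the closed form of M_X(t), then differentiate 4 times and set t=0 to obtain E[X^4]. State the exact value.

M_X(t) = ₁F₁(5; 12; t)
M′(t) = 5*₁F₁(6; 13; t)/12
M′′(t) = 5*₁F₁(7; 14; t)/26
M′′′(t) = 5*₁F₁(8; 15; t)/52
M′′′′(t) = 2*₁F₁(9; 16; t)/39

E[X^4] = M′′′′(0) = 2/39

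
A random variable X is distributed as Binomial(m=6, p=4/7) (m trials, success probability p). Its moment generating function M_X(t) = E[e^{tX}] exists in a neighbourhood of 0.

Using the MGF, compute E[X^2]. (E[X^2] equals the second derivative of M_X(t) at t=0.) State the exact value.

M_X(t) = (4*e^(t)/7 + 3/7)^6
M′(t) = 24576*e^(6*t)/117649 + 92160*e^(5*t)/117649 + 138240*e^(4*t)/117649 + 103680*e^(3*t)/117649 + 38880*e^(2*t)/117649 + 5832*e^(t)/117649
M′′(t) = 147456*e^(6*t)/117649 + 460800*e^(5*t)/117649 + 552960*e^(4*t)/117649 + 311040*e^(3*t)/117649 + 77760*e^(2*t)/117649 + 5832*e^(t)/117649

E[X^2] = M′′(0) = 648/49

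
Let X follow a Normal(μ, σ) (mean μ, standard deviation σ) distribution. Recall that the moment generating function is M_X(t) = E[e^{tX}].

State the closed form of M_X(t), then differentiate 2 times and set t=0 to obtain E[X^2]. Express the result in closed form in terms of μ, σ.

M_X(t) = e^(μ*t + σ^2*t^2/2)
M^(2)(t) = μ^2*e^(μ*t)*e^(σ^2*t^2/2) + 2*μ*σ^2*t*e^(μ*t)*e^(σ^2*t^2/2) + σ^4*t^2*e^(μ*t)*e^(σ^2*t^2/2) + σ^2*e^(μ*t)*e^(σ^2*t^2/2)

E[X^2] = M^(2)(0) = μ^2 + σ^2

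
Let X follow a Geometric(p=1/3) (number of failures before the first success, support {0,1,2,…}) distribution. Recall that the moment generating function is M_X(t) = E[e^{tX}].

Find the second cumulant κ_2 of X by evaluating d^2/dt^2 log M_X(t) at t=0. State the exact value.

M_X(t) = 1/(3*(1 - 2*e^(t)/3))
K_X(t) = log M_X(t) = -log(1 - 2*e^(t)/3) - log(3)
K^(2)(t) = 6*e^(t)/(4*e^(2*t) - 12*e^(t) + 9)

κ_2 = K^(2)(0) = 6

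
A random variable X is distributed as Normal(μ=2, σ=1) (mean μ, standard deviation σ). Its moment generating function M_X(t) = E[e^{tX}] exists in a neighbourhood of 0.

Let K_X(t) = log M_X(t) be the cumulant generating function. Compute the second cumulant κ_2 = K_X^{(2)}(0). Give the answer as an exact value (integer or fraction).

M_X(t) = e^(t^2/2 + 2*t)
K_X(t) = log M_X(t) = t^2/2 + 2*t
K^(2)(t) = 1

κ_2 = K^(2)(0) = 1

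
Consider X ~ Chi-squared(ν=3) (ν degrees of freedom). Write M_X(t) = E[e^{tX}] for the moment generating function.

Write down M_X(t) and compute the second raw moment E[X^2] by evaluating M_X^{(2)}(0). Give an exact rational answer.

E[X^2] = d^2M/dt^2 |_{t=0} = 15

M_X(t) = (1 - 2*t)^(-3/2)
dM/dt = 3/(4*t^2*√(1 - 2*t) - 4*t*√(1 - 2*t) + √(1 - 2*t))
d^2M/dt^2 = -15/(8*t^3*√(1 - 2*t) - 12*t^2*√(1 - 2*t) + 6*t*√(1 - 2*t) - √(1 - 2*t))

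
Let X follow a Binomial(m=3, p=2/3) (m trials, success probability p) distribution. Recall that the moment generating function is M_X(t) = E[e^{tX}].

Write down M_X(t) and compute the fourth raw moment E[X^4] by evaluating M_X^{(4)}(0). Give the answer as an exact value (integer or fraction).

M_X(t) = (2*e^(t)/3 + 1/3)^3
D^4[M](t) = 24*e^(3*t) + 64*e^(2*t)/9 + 2*e^(t)/9

E[X^4] = D^4[M](0) = 94/3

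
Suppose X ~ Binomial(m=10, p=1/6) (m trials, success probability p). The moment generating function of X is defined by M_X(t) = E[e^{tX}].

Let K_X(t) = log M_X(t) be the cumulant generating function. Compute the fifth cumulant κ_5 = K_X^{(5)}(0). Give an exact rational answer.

κ_5 = K′′′′′(0) = -50/81

M_X(t) = (e^(t)/6 + 5/6)^10
K_X(t) = log M_X(t) = 10*log(e^(t)/6 + 5/6)
K′(t) = 10*e^(t)/(e^(t) + 5)
K′′(t) = 50*e^(t)/(e^(2*t) + 10*e^(t) + 25)
K′′′(t) = (-50*e^(2*t) + 250*e^(t))/(e^(3*t) + 15*e^(2*t) + 75*e^(t) + 125)
K′′′′(t) = (50*e^(3*t) - 1000*e^(2*t) + 1250*e^(t))/(e^(4*t) + 20*e^(3*t) + 150*e^(2*t) + 500*e^(t) + 625)
K′′′′′(t) = (-50*e^(4*t) + 2750*e^(3*t) - 13750*e^(2*t) + 6250*e^(t))/(e^(5*t) + 25*e^(4*t) + 250*e^(3*t) + 1250*e^(2*t) + 3125*e^(t) + 3125)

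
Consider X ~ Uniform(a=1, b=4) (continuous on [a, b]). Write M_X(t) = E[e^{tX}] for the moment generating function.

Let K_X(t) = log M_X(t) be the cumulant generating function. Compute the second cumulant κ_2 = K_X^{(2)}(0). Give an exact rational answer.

κ_2 = D^2[K](0) = 3/4

M_X(t) = (e^(4*t) - e^(t))/(3*t)
K_X(t) = log M_X(t) = -log(t) + log(e^(4*t) - e^(t)) - log(3)
D^2[K](t) = (-9*t^2*e^(3*t) + e^(6*t) - 2*e^(3*t) + 1)/(t^2*e^(6*t) - 2*t^2*e^(3*t) + t^2)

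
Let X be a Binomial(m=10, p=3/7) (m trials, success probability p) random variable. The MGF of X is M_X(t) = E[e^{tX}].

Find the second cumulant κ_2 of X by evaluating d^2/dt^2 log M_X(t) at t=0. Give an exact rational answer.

M_X(t) = (3*e^(t)/7 + 4/7)^10
K_X(t) = log M_X(t) = 10*log(3*e^(t)/7 + 4/7)
K′(t) = 30*e^(t)/(3*e^(t) + 4)
K′′(t) = 120*e^(t)/(9*e^(2*t) + 24*e^(t) + 16)

κ_2 = K′′(0) = 120/49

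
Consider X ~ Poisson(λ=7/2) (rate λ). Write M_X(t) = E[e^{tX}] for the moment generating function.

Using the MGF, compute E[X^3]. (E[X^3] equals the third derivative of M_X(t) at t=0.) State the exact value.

E[X^3] = M′′′(0) = 665/8

M_X(t) = e^(7*e^(t)/2 - 7/2)
M′(t) = 7*e^(-7/2)*e^(t)*e^(7*e^(t)/2)/2
M′′(t) = (49*e^(2*t)*e^(7*e^(t)/2) + 14*e^(t)*e^(7*e^(t)/2))*e^(-7/2)/4
M′′′(t) = (343*e^(3*t)*e^(7*e^(t)/2) + 294*e^(2*t)*e^(7*e^(t)/2) + 28*e^(t)*e^(7*e^(t)/2))*e^(-7/2)/8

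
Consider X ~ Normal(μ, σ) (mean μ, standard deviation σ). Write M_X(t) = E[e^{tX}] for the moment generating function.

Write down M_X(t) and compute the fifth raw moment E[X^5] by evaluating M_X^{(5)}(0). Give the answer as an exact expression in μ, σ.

E[X^5] = M′′′′′(0) = μ*(μ^4 + 10*μ^2*σ^2 + 15*σ^4)

M_X(t) = e^(μ*t + σ^2*t^2/2)
M′(t) = μ*e^(μ*t)*e^(σ^2*t^2/2) + σ^2*t*e^(μ*t)*e^(σ^2*t^2/2)
M′′(t) = μ^2*e^(μ*t)*e^(σ^2*t^2/2) + 2*μ*σ^2*t*e^(μ*t)*e^(σ^2*t^2/2) + σ^4*t^2*e^(μ*t)*e^(σ^2*t^2/2) + σ^2*e^(μ*t)*e^(σ^2*t^2/2)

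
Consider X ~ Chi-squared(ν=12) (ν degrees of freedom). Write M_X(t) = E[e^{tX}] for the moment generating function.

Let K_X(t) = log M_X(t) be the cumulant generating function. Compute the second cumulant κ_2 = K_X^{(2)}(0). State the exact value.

κ_2 = d^2K/dt^2 |_{t=0} = 24

M_X(t) = (1 - 2*t)^(-6)
K_X(t) = log M_X(t) = -6*log(1 - 2*t)
dK/dt = -12/(2*t - 1)
d^2K/dt^2 = 24/(4*t^2 - 4*t + 1)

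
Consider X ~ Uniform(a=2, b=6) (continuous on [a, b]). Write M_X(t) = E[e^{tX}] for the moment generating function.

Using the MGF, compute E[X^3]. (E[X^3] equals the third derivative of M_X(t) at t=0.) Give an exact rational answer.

M_X(t) = (e^(6*t) - e^(2*t))/(4*t)
M′(t) = (6*t*e^(6*t) - 2*t*e^(2*t) - e^(6*t) + e^(2*t))/(4*t^2)
M′′(t) = (18*t^2*e^(6*t) - 2*t^2*e^(2*t) - 6*t*e^(6*t) + 2*t*e^(2*t) + e^(6*t) - e^(2*t))/(2*t^3)
M′′′(t) = (108*t^3*e^(6*t) - 4*t^3*e^(2*t) - 54*t^2*e^(6*t) + 6*t^2*e^(2*t) + 18*t*e^(6*t) - 6*t*e^(2*t) - 3*e^(6*t) + 3*e^(2*t))/(2*t^4)

E[X^3] = M′′′(0) = 80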